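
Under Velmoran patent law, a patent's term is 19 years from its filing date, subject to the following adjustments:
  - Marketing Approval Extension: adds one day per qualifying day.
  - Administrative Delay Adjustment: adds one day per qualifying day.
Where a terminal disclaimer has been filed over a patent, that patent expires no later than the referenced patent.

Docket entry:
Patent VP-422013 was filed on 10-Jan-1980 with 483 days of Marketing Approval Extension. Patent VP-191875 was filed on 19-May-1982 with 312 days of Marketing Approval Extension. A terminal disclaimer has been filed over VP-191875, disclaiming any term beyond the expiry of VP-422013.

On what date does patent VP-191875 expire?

2000-05-07

Natural term of VP-191875:
  Base: filing + 19 years → 19 May 2001.
  Marketing Approval Extension: +312 days → 27 March 2002.
Expiry of referenced patent VP-422013:
  Base: filing + 19 years → 10 January 1999.
  Marketing Approval Extension: +483 days → 7 May 2000.
Terminal disclaimer: VP-191875 expires on the earlier of 27 March 2002 and 7 May 2000.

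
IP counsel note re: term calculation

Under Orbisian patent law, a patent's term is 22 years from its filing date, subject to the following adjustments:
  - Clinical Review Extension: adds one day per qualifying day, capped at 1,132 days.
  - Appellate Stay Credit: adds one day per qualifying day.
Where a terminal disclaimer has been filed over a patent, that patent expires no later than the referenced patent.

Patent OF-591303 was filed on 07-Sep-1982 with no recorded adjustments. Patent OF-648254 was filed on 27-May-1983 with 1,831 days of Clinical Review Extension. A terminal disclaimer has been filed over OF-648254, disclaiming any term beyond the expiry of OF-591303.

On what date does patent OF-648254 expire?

September 7, 2004

Natural term of OF-648254:
  Base: filing + 22 years → 27 May 2005.
  Clinical Review Extension: 1831 days claimed exceeds the 1132-day cap, so +1132 days → 2 July 2008.
Expiry of referenced patent OF-591303:
  Base: filing + 22 years → 7 September 2004.
Terminal disclaimer: OF-648254 expires on the earlier of 2 July 2008 and 7 September 2004.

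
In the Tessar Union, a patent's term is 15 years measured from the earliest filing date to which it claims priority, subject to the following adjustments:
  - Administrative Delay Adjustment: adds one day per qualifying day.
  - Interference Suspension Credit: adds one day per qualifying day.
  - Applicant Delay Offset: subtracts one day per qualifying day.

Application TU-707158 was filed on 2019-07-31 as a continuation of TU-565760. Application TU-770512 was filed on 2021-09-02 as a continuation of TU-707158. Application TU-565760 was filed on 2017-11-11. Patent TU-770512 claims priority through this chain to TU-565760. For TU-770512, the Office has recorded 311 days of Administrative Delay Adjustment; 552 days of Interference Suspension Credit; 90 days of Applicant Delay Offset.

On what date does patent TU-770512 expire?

December 24, 2034

Earliest priority filing: 11 November 2017.
Base term: 11 November 2017 + 15 years → 11 November 2032.
Administrative Delay Adjustment: +311 days → 18 September 2033.
Interference Suspension Credit: +552 days → 24 March 2035.
Applicant Delay Offset: −90 days → 24 December 2034.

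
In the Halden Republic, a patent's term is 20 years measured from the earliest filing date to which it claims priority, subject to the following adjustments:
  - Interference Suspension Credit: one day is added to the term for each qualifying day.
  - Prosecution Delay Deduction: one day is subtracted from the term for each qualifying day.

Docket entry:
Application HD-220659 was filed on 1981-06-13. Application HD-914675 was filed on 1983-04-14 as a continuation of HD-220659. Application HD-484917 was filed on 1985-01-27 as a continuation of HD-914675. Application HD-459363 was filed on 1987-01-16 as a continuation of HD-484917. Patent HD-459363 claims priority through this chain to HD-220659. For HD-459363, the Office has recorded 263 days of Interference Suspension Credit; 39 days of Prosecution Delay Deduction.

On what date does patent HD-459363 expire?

Earliest priority filing: 13 June 1981.
Base term: 13 June 1981 + 20 years → 13 June 2001.
Interference Suspension Credit: +263 days → 3 March 2002.
Prosecution Delay Deduction: −39 days → 23 January 2002.

January 23, 2002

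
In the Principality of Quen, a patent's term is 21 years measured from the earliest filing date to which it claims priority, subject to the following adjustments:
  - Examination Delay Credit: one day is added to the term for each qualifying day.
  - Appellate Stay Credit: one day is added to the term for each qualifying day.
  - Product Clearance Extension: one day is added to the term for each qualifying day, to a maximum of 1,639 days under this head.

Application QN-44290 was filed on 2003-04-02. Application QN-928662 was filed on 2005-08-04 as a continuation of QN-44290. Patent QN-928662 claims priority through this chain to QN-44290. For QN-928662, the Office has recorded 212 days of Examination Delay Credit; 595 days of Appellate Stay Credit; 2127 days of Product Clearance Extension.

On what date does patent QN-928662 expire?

2030-12-13

Earliest priority filing: 2 April 2003.
Base term: 2 April 2003 + 21 years → 2 April 2024.
Examination Delay Credit: +212 days → 31 October 2024.
Appellate Stay Credit: +595 days → 18 June 2026.
Product Clearance Extension: 2127 days claimed exceeds the 1639-day cap, so +1639 days → 13 December 2030.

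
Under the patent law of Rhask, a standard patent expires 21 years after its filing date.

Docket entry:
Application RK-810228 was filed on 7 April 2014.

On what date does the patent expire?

Filing date + 21 years → 7 April 2035.

April 7, 2035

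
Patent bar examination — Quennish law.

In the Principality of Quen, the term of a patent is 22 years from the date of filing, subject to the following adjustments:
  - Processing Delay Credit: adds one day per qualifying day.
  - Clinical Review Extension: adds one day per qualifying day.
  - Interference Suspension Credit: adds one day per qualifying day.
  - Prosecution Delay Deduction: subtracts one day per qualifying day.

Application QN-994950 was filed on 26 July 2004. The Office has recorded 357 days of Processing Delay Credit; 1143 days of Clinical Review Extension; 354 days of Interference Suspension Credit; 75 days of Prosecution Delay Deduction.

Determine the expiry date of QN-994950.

June 9, 2031

Base term: filing date + 22 years → 26 July 2026.
Processing Delay Credit: +357 days → 18 July 2027.
Clinical Review Extension: +1143 days → 3 September 2030.
Interference Suspension Credit: +354 days → 23 August 2031.
Prosecution Delay Deduction: −75 days → 9 June 2031.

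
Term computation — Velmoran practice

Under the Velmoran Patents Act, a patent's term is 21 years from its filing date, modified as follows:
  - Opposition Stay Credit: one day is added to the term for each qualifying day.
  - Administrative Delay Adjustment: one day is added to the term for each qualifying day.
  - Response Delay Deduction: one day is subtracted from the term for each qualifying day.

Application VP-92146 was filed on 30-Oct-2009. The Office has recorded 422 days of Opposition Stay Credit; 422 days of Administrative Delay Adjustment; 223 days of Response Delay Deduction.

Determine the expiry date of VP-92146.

Base term: filing date + 21 years → 30 October 2030.
Opposition Stay Credit: +422 days → 26 December 2031.
Administrative Delay Adjustment: +422 days → 20 February 2033.
Response Delay Deduction: −223 days → 12 July 2032.

July 12, 2032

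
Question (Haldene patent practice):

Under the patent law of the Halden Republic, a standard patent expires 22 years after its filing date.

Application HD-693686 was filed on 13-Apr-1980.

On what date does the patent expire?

Filing date + 22 years → 13 April 2002.

2002-04-13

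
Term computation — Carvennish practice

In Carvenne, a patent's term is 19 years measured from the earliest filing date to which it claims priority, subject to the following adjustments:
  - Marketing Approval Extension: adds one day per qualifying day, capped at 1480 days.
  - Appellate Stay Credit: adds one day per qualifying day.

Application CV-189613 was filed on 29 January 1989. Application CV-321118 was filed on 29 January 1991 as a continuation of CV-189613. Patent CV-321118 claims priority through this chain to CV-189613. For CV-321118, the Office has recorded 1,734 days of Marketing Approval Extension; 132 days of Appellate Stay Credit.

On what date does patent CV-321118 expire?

2012-06-28

Earliest priority filing: 29 January 1989.
Base term: 29 January 1989 + 19 years → 29 January 2008.
Marketing Approval Extension: 1734 days claimed exceeds the 1480-day cap, so +1480 days → 17 February 2012.
Appellate Stay Credit: +132 days → 28 June 2012.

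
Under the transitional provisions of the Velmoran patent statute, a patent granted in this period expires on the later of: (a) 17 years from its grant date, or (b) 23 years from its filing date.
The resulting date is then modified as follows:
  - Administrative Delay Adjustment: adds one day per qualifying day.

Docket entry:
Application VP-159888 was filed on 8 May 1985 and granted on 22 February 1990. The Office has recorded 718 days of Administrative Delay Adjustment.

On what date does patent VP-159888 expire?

(a) grant + 17 years → 22 February 2007.
(b) filing + 23 years → 8 May 2008.
Later of the two: 8 May 2008.
Administrative Delay Adjustment: +718 days → 26 April 2010.

April 26, 2010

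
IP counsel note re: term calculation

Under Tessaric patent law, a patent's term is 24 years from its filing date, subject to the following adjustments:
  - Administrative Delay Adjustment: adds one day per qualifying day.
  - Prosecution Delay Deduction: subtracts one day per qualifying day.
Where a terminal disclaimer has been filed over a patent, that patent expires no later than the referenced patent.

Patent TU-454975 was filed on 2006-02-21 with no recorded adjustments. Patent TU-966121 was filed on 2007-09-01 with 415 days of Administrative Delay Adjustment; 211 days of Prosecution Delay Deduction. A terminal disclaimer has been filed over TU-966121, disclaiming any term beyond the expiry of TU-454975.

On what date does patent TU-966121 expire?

Natural term of TU-966121:
  Base: filing + 24 years → 1 September 2031.
  Administrative Delay Adjustment: +415 days → 20 October 2032.
  Prosecution Delay Deduction: −211 days → 23 March 2032.
Expiry of referenced patent TU-454975:
  Base: filing + 24 years → 21 February 2030.
Terminal disclaimer: TU-966121 expires on the earlier of 23 March 2032 and 21 February 2030.

2030-02-21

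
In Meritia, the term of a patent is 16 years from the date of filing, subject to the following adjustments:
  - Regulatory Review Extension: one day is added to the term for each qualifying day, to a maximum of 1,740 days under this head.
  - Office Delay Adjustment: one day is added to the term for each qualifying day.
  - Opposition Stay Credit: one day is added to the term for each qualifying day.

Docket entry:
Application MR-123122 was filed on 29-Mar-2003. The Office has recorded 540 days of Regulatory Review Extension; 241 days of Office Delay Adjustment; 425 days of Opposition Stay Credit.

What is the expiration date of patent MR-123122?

2022-07-17

Base term: filing date + 16 years → 29 March 2019.
Regulatory Review Extension: 540 days (within the 1740-day cap) → +540 days → 19 September 2020.
Office Delay Adjustment: +241 days → 18 May 2021.
Opposition Stay Credit: +425 days → 17 July 2022.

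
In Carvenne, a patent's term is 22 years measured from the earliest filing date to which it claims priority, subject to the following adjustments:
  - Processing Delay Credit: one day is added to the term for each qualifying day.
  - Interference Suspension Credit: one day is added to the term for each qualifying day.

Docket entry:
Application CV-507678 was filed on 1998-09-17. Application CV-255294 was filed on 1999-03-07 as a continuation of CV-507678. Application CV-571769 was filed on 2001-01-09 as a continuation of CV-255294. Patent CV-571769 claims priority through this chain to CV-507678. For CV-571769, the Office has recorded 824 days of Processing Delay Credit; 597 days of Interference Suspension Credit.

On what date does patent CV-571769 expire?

Earliest priority filing: 17 September 1998.
Base term: 17 September 1998 + 22 years → 17 September 2020.
Processing Delay Credit: +824 days → 20 December 2022.
Interference Suspension Credit: +597 days → 8 August 2024.

August 8, 2024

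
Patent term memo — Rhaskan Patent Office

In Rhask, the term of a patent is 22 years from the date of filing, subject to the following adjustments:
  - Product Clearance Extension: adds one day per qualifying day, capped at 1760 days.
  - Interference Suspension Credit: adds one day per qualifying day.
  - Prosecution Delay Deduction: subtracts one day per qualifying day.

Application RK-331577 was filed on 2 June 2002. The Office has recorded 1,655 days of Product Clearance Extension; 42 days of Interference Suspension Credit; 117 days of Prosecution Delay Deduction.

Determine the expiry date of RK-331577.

September 29, 2028

Base term: filing date + 22 years → 2 June 2024.
Product Clearance Extension: 1655 days (within the 1760-day cap) → +1655 days → 13 December 2028.
Interference Suspension Credit: +42 days → 24 January 2029.
Prosecution Delay Deduction: −117 days → 29 September 2028.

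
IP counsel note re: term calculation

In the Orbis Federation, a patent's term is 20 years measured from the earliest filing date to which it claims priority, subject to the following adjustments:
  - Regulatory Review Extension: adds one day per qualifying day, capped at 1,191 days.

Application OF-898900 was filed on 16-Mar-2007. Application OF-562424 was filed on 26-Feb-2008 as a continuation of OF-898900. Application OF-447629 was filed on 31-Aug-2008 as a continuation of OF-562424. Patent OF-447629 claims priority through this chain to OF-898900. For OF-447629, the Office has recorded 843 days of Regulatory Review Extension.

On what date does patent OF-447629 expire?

Earliest priority filing: 16 March 2007.
Base term: 16 March 2007 + 20 years → 16 March 2027.
Regulatory Review Extension: 843 days (within the 1191-day cap) → +843 days → 6 July 2029.

July 6, 2029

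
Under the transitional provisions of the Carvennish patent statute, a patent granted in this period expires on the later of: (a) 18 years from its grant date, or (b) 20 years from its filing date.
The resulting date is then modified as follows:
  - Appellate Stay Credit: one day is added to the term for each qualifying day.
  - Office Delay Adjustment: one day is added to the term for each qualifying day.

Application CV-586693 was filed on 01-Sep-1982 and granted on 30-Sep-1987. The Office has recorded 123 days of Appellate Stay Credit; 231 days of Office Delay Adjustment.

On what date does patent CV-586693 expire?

September 19, 2006

(a) grant + 18 years → 30 September 2005.
(b) filing + 20 years → 1 September 2002.
Later of the two: 30 September 2005.
Appellate Stay Credit: +123 days → 31 January 2006.
Office Delay Adjustment: +231 days → 19 September 2006.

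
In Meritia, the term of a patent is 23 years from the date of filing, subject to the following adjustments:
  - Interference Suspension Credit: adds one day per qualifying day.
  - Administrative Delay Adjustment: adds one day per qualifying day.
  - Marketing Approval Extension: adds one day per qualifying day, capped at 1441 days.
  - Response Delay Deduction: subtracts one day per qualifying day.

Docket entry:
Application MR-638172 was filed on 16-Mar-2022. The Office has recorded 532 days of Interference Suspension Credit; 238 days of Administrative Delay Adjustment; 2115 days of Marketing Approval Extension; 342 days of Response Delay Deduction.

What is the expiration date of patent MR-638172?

April 28, 2050

Base term: filing date + 23 years → 16 March 2045.
Interference Suspension Credit: +532 days → 30 August 2046.
Administrative Delay Adjustment: +238 days → 25 April 2047.
Marketing Approval Extension: 2115 days claimed exceeds the 1441-day cap, so +1441 days → 5 April 2051.
Response Delay Deduction: −342 days → 28 April 2050.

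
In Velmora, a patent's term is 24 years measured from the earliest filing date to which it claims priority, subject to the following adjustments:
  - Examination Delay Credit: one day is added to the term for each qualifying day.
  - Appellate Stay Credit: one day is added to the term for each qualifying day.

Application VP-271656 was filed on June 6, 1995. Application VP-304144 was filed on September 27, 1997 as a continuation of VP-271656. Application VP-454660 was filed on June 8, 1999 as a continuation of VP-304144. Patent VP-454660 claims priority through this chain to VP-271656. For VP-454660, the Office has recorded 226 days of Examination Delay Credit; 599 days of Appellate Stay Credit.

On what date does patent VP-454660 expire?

September 8, 2021

Earliest priority filing: 6 June 1995.
Base term: 6 June 1995 + 24 years → 6 June 2019.
Examination Delay Credit: +226 days → 18 January 2020.
Appellate Stay Credit: +599 days → 8 September 2021.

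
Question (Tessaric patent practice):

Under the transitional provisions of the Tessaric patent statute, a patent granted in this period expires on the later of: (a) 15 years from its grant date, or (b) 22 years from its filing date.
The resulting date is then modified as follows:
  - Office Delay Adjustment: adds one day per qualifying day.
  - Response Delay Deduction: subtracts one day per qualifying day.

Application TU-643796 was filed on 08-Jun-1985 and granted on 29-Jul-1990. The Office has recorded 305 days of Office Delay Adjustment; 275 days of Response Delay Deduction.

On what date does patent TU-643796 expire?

(a) grant + 15 years → 29 July 2005.
(b) filing + 22 years → 8 June 2007.
Later of the two: 8 June 2007.
Office Delay Adjustment: +305 days → 8 April 2008.
Response Delay Deduction: −275 days → 8 July 2007.

2007-07-08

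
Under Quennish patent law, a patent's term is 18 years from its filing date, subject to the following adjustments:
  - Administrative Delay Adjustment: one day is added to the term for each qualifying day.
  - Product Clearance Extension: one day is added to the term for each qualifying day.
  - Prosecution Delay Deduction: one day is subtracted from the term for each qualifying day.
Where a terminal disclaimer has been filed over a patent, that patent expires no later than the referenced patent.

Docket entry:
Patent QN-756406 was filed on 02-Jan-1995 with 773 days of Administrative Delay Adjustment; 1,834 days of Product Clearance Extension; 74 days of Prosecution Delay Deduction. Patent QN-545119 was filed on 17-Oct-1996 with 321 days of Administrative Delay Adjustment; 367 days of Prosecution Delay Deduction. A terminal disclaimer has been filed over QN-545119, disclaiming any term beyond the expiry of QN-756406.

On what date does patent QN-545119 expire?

Natural term of QN-545119:
  Base: filing + 18 years → 17 October 2014.
  Administrative Delay Adjustment: +321 days → 3 September 2015.
  Prosecution Delay Deduction: −367 days → 1 September 2014.
Expiry of referenced patent QN-756406:
  Base: filing + 18 years → 2 January 2013.
  Administrative Delay Adjustment: +773 days → 14 February 2015.
  Product Clearance Extension: +1834 days → 22 February 2020.
  Prosecution Delay Deduction: −74 days → 10 December 2019.
Terminal disclaimer: QN-545119 expires on the earlier of 1 September 2014 and 10 December 2019.

2014-09-01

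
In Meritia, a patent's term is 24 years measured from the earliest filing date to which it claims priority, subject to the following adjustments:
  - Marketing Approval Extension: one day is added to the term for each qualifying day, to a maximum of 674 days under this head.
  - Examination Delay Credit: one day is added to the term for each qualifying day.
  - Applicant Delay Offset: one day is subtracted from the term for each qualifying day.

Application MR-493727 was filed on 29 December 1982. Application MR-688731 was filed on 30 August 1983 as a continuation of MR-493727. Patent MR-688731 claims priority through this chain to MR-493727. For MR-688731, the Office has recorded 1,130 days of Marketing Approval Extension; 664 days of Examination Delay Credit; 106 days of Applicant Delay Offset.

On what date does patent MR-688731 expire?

May 14, 2010

Earliest priority filing: 29 December 1982.
Base term: 29 December 1982 + 24 years → 29 December 2006.
Marketing Approval Extension: 1130 days claimed exceeds the 674-day cap, so +674 days → 2 November 2008.
Examination Delay Credit: +664 days → 28 August 2010.
Applicant Delay Offset: −106 days → 14 May 2010.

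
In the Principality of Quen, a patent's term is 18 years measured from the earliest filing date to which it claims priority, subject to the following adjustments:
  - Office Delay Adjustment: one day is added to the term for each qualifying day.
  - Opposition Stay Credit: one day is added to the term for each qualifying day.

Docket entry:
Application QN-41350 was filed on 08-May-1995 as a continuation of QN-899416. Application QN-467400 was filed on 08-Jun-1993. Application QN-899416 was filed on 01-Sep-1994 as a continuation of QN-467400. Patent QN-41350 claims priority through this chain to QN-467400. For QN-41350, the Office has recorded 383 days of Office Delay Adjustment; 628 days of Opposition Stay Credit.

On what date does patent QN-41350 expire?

Earliest priority filing: 8 June 1993.
Base term: 8 June 1993 + 18 years → 8 June 2011.
Office Delay Adjustment: +383 days → 25 June 2012.
Opposition Stay Credit: +628 days → 15 March 2014.

March 15, 2014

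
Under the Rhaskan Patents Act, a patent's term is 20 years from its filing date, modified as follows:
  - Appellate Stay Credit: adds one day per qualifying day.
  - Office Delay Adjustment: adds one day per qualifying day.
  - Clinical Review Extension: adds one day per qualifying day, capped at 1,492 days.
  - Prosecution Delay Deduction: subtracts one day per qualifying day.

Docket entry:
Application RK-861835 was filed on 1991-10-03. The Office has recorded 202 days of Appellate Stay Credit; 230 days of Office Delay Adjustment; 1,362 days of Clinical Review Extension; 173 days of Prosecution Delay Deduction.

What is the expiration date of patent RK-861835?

Base term: filing date + 20 years → 3 October 2011.
Appellate Stay Credit: +202 days → 22 April 2012.
Office Delay Adjustment: +230 days → 8 December 2012.
Clinical Review Extension: 1362 days (within the 1492-day cap) → +1362 days → 31 August 2016.
Prosecution Delay Deduction: −173 days → 11 March 2016.

2016-03-11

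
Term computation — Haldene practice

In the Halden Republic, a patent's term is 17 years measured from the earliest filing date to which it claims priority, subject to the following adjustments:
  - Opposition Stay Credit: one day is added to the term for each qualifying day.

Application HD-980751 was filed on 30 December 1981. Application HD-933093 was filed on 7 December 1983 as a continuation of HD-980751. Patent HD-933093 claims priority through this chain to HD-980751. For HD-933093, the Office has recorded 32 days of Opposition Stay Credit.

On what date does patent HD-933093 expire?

Earliest priority filing: 30 December 1981.
Base term: 30 December 1981 + 17 years → 30 December 1998.
Opposition Stay Credit: +32 days → 31 January 1999.

1999-01-31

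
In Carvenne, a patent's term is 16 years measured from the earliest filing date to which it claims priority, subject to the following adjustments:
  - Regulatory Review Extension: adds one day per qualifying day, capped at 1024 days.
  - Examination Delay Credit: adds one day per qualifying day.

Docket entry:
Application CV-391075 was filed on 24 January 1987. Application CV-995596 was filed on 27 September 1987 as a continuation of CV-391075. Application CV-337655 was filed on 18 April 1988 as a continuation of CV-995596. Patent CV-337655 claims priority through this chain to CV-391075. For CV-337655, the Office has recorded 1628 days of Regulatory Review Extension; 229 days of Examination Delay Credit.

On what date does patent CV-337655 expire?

Earliest priority filing: 24 January 1987.
Base term: 24 January 1987 + 16 years → 24 January 2003.
Regulatory Review Extension: 1628 days claimed exceeds the 1024-day cap, so +1024 days → 13 November 2005.
Examination Delay Credit: +229 days → 30 June 2006.

June 30, 2006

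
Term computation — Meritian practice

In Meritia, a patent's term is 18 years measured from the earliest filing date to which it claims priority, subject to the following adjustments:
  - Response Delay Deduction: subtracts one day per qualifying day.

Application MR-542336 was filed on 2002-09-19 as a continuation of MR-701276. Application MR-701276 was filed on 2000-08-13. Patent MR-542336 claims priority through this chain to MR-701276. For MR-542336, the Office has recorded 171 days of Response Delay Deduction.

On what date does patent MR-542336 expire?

February 23, 2018

Earliest priority filing: 13 August 2000.
Base term: 13 August 2000 + 18 years → 13 August 2018.
Response Delay Deduction: −171 days → 23 February 2018.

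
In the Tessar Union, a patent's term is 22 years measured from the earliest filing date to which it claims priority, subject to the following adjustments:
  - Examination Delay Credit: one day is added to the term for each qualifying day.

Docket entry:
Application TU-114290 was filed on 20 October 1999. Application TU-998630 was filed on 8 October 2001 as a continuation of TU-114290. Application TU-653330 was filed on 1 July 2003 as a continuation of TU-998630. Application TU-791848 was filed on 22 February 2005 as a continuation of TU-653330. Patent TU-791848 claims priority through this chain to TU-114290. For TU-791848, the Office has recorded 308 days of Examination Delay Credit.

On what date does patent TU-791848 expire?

Earliest priority filing: 20 October 1999.
Base term: 20 October 1999 + 22 years → 20 October 2021.
Examination Delay Credit: +308 days → 24 August 2022.

August 24, 2022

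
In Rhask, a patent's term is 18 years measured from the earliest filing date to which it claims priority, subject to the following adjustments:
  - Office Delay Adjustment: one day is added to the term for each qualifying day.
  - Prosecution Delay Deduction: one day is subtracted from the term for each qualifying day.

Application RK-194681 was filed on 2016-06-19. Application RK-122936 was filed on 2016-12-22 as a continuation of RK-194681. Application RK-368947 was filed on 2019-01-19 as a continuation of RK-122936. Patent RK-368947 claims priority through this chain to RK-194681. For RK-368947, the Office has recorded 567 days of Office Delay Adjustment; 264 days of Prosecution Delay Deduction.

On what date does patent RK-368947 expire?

Earliest priority filing: 19 June 2016.
Base term: 19 June 2016 + 18 years → 19 June 2034.
Office Delay Adjustment: +567 days → 7 January 2036.
Prosecution Delay Deduction: −264 days → 18 April 2035.

April 18, 2035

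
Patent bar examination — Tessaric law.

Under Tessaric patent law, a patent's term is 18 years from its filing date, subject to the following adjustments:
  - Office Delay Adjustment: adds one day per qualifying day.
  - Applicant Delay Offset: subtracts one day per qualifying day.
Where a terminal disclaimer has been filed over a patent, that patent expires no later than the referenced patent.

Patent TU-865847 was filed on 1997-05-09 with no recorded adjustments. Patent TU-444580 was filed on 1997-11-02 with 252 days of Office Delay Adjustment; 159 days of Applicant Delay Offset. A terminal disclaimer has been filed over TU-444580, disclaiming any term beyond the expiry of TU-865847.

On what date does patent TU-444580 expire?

Natural term of TU-444580:
  Base: filing + 18 years → 2 November 2015.
  Office Delay Adjustment: +252 days → 11 July 2016.
  Applicant Delay Offset: −159 days → 3 February 2016.
Expiry of referenced patent TU-865847:
  Base: filing + 18 years → 9 May 2015.
Terminal disclaimer: TU-444580 expires on the earlier of 3 February 2016 and 9 May 2015.

2015-05-09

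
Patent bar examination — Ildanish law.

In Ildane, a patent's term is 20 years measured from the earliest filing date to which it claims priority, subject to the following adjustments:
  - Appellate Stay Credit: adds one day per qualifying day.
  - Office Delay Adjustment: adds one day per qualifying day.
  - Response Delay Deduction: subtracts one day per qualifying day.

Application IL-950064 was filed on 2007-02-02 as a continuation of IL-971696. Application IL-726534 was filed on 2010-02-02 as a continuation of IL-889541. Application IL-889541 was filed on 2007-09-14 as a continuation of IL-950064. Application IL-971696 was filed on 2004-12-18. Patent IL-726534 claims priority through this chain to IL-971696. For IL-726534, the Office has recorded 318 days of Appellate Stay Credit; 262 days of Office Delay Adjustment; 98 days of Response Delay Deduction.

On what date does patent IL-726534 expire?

2026-04-14

Earliest priority filing: 18 December 2004.
Base term: 18 December 2004 + 20 years → 18 December 2024.
Appellate Stay Credit: +318 days → 1 November 2025.
Office Delay Adjustment: +262 days → 21 July 2026.
Response Delay Deduction: −98 days → 14 April 2026.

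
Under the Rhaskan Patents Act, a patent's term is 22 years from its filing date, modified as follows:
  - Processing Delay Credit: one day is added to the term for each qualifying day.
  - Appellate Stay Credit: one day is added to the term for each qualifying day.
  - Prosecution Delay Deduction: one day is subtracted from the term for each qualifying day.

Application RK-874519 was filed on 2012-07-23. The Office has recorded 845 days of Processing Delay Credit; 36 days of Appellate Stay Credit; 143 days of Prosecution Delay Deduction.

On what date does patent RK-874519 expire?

2036-07-30

Base term: filing date + 22 years → 23 July 2034.
Processing Delay Credit: +845 days → 14 November 2036.
Appellate Stay Credit: +36 days → 20 December 2036.
Prosecution Delay Deduction: −143 days → 30 July 2036.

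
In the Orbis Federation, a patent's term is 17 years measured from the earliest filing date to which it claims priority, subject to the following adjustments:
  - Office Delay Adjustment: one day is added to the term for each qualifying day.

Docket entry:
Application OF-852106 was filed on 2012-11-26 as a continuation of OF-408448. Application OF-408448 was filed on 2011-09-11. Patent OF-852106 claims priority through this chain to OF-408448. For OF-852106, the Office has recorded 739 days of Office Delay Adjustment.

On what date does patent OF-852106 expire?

September 20, 2030

Earliest priority filing: 11 September 2011.
Base term: 11 September 2011 + 17 years → 11 September 2028.
Office Delay Adjustment: +739 days → 20 September 2030.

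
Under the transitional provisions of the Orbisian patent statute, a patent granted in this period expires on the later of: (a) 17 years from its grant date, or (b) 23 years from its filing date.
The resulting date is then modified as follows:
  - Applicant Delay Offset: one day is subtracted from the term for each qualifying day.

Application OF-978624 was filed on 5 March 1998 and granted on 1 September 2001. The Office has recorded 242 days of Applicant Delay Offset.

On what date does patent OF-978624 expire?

(a) grant + 17 years → 1 September 2018.
(b) filing + 23 years → 5 March 2021.
Later of the two: 5 March 2021.
Applicant Delay Offset: −242 days → 6 July 2020.

2020-07-06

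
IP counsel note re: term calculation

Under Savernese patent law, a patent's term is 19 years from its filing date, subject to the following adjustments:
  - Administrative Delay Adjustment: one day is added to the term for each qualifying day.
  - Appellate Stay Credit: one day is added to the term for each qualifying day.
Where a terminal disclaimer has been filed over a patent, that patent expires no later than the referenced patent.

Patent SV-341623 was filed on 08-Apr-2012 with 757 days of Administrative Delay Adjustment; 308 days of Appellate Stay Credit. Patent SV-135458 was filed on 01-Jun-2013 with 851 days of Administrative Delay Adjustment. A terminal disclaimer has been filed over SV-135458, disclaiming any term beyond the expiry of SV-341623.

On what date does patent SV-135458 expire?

Natural term of SV-135458:
  Base: filing + 19 years → 1 June 2032.
  Administrative Delay Adjustment: +851 days → 30 September 2034.
Expiry of referenced patent SV-341623:
  Base: filing + 19 years → 8 April 2031.
  Administrative Delay Adjustment: +757 days → 4 May 2033.
  Appellate Stay Credit: +308 days → 8 March 2034.
Terminal disclaimer: SV-135458 expires on the earlier of 30 September 2034 and 8 March 2034.

2034-03-08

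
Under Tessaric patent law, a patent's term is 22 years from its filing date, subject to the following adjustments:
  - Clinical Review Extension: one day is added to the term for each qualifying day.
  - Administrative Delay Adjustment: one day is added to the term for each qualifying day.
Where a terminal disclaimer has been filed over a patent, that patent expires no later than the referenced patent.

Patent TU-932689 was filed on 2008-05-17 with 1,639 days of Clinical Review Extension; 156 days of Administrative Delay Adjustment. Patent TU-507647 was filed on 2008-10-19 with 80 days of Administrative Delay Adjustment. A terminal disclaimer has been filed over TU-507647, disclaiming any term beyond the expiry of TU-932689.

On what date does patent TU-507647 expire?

Natural term of TU-507647:
  Base: filing + 22 years → 19 October 2030.
  Administrative Delay Adjustment: +80 days → 7 January 2031.
Expiry of referenced patent TU-932689:
  Base: filing + 22 years → 17 May 2030.
  Clinical Review Extension: +1639 days → 11 November 2034.
  Administrative Delay Adjustment: +156 days → 16 April 2035.
Terminal disclaimer: TU-507647 expires on the earlier of 7 January 2031 and 16 April 2035.

January 7, 2031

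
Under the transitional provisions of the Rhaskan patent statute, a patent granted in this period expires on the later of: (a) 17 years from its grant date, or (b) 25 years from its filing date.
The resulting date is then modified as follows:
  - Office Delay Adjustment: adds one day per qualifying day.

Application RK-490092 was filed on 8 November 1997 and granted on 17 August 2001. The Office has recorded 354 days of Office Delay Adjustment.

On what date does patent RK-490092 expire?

October 28, 2023

(a) grant + 17 years → 17 August 2018.
(b) filing + 25 years → 8 November 2022.
Later of the two: 8 November 2022.
Office Delay Adjustment: +354 days → 28 October 2023.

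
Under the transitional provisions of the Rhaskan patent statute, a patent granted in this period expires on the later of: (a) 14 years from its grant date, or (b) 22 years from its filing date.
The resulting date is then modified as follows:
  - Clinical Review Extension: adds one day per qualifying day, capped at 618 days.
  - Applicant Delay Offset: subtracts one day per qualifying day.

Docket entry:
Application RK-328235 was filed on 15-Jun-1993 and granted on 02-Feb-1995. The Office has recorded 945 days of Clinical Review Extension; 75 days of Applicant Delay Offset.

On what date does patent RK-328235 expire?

December 9, 2016

(a) grant + 14 years → 2 February 2009.
(b) filing + 22 years → 15 June 2015.
Later of the two: 15 June 2015.
Clinical Review Extension: 945 days claimed exceeds the 618-day cap, so +618 days → 22 February 2017.
Applicant Delay Offset: −75 days → 9 December 2016.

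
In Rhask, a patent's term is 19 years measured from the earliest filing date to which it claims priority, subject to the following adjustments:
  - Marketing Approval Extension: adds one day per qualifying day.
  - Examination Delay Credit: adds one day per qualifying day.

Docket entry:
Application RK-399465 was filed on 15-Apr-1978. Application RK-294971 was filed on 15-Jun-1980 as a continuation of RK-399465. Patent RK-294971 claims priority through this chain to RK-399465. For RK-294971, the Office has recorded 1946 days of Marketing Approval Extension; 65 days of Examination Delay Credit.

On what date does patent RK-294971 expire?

October 17, 2002

Earliest priority filing: 15 April 1978.
Base term: 15 April 1978 + 19 years → 15 April 1997.
Marketing Approval Extension: +1946 days → 13 August 2002.
Examination Delay Credit: +65 days → 17 October 2002.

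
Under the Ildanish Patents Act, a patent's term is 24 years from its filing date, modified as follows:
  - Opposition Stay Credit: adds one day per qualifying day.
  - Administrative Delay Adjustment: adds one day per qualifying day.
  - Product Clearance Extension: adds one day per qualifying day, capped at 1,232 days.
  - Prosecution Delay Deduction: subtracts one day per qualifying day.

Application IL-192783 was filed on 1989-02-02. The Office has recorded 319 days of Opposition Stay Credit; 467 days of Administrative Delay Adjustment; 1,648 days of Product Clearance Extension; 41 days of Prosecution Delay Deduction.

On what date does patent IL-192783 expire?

Base term: filing date + 24 years → 2 February 2013.
Opposition Stay Credit: +319 days → 18 December 2013.
Administrative Delay Adjustment: +467 days → 30 March 2015.
Product Clearance Extension: 1648 days claimed exceeds the 1232-day cap, so +1232 days → 13 August 2018.
Prosecution Delay Deduction: −41 days → 3 July 2018.

July 3, 2018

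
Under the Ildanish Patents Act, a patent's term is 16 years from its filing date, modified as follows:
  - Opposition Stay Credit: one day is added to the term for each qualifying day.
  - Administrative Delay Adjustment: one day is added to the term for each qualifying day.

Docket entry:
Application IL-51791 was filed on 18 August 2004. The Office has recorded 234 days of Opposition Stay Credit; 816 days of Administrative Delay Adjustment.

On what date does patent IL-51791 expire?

July 4, 2023

Base term: filing date + 16 years → 18 August 2020.
Opposition Stay Credit: +234 days → 9 April 2021.
Administrative Delay Adjustment: +816 days → 4 July 2023.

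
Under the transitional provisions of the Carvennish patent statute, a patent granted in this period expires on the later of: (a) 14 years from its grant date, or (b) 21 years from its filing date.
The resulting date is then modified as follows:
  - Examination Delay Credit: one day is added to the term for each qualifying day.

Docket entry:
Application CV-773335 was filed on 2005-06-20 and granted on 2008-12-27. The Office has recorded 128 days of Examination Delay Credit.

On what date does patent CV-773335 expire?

October 26, 2026

(a) grant + 14 years → 27 December 2022.
(b) filing + 21 years → 20 June 2026.
Later of the two: 20 June 2026.
Examination Delay Credit: +128 days → 26 October 2026.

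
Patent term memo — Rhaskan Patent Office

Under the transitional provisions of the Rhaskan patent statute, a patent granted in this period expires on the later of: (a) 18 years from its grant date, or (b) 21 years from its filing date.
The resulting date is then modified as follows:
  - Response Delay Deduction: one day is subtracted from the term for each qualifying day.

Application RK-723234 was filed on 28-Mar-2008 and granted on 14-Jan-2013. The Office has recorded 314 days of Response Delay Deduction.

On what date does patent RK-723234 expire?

(a) grant + 18 years → 14 January 2031.
(b) filing + 21 years → 28 March 2029.
Later of the two: 14 January 2031.
Response Delay Deduction: −314 days → 6 March 2030.

March 6, 2030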